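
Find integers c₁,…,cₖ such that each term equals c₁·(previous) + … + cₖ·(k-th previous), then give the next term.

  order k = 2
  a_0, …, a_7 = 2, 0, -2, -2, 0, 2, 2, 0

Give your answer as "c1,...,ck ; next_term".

1,-1 ; -2

  a_2 = 1·0 + -1·2 = -2
  a_3 = 1·-2 + -1·0 = -2
  a_4 = 1·-2 + -1·-2 = 0
  a_5 = 1·0 + -1·-2 = 2
  a_6 = 1·2 + -1·0 = 2
  a_7 = 1·2 + -1·2 = 0
  a_8 = 1·0 + -1·2 = -2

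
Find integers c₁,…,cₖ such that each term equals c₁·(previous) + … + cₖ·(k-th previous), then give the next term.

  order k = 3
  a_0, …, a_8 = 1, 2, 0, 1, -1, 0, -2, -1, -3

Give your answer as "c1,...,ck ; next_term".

1,1,-1 ; -2

  a_3 = 1·0 + 1·2 + -1·1 = 1
  a_4 = 1·1 + 1·0 + -1·2 = -1
  a_5 = 1·-1 + 1·1 + -1·0 = 0
  a_6 = 1·0 + 1·-1 + -1·1 = -2
  a_7 = 1·-2 + 1·0 + -1·-1 = -1
  a_8 = 1·-1 + 1·-2 + -1·0 = -3
  a_9 = 1·-3 + 1·-1 + -1·-2 = -2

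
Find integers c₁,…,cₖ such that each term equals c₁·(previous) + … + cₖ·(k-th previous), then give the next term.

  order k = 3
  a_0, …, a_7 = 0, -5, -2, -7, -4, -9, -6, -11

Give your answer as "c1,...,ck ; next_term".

  a_3 = 1·-2 + 1·-5 + -1·0 = -7
  a_4 = 1·-7 + 1·-2 + -1·-5 = -4
  a_5 = 1·-4 + 1·-7 + -1·-2 = -9
  a_6 = 1·-9 + 1·-4 + -1·-7 = -6
  a_7 = 1·-6 + 1·-9 + -1·-4 = -11
  a_8 = 1·-11 + 1·-6 + -1·-9 = -8

1,1,-1 ; -8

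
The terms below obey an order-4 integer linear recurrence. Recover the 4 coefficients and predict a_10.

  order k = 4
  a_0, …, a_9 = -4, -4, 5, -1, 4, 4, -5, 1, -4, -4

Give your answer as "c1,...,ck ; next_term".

  a_4 = 0·-1 + 0·5 + 0·-4 + -1·-4 = 4
  a_5 = 0·4 + 0·-1 + 0·5 + -1·-4 = 4
  a_6 = 0·4 + 0·4 + 0·-1 + -1·5 = -5
  a_7 = 0·-5 + 0·4 + 0·4 + -1·-1 = 1
  a_8 = 0·1 + 0·-5 + 0·4 + -1·4 = -4
  a_9 = 0·-4 + 0·1 + 0·-5 + -1·4 = -4
  a_10 = 0·-4 + 0·-4 + 0·1 + -1·-5 = 5

0,0,0,-1 ; 5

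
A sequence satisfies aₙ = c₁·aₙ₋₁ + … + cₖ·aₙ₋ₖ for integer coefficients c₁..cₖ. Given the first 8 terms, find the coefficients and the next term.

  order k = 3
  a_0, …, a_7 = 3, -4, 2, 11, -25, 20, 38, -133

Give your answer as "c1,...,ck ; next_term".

  a_3 = -1·2 + -1·-4 + 3·3 = 11
  a_4 = -1·11 + -1·2 + 3·-4 = -25
  a_5 = -1·-25 + -1·11 + 3·2 = 20
  a_6 = -1·20 + -1·-25 + 3·11 = 38
  a_7 = -1·38 + -1·20 + 3·-25 = -133
  a_8 = -1·-133 + -1·38 + 3·20 = 155

-1,-1,3 ; 155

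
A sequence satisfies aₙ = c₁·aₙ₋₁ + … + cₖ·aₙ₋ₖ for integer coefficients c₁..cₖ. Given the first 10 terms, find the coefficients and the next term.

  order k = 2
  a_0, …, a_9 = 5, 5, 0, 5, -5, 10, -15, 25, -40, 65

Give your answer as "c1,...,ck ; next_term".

-1,1 ; -105

  a_2 = -1·5 + 1·5 = 0
  a_3 = -1·0 + 1·5 = 5
  a_4 = -1·5 + 1·0 = -5
  a_5 = -1·-5 + 1·5 = 10
  a_6 = -1·10 + 1·-5 = -15
  a_7 = -1·-15 + 1·10 = 25
  a_8 = -1·25 + 1·-15 = -40
  a_9 = -1·-40 + 1·25 = 65
  a_10 = -1·65 + 1·-40 = -105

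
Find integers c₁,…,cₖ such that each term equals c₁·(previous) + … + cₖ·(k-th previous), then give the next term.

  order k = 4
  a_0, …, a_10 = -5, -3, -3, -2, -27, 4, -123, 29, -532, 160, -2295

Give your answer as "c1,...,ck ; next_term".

-1,4,4,1 ; 836

  a_4 = -1·-2 + 4·-3 + 4·-3 + 1·-5 = -27
  a_5 = -1·-27 + 4·-2 + 4·-3 + 1·-3 = 4
  a_6 = -1·4 + 4·-27 + 4·-2 + 1·-3 = -123
  a_7 = -1·-123 + 4·4 + 4·-27 + 1·-2 = 29
  a_8 = -1·29 + 4·-123 + 4·4 + 1·-27 = -532
  a_9 = -1·-532 + 4·29 + 4·-123 + 1·4 = 160
  a_10 = -1·160 + 4·-532 + 4·29 + 1·-123 = -2295
  a_11 = -1·-2295 + 4·160 + 4·-532 + 1·29 = 836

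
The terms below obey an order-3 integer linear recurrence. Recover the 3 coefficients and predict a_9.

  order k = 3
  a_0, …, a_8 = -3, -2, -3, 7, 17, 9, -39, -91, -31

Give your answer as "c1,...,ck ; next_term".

1,-2,-2 ; 229

  a_3 = 1·-3 + -2·-2 + -2·-3 = 7
  a_4 = 1·7 + -2·-3 + -2·-2 = 17
  a_5 = 1·17 + -2·7 + -2·-3 = 9
  a_6 = 1·9 + -2·17 + -2·7 = -39
  a_7 = 1·-39 + -2·9 + -2·17 = -91
  a_8 = 1·-91 + -2·-39 + -2·9 = -31
  a_9 = 1·-31 + -2·-91 + -2·-39 = 229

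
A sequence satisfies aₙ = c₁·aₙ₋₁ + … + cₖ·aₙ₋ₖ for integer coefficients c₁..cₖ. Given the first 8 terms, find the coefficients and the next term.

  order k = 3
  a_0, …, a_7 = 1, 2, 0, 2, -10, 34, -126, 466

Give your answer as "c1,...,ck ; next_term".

-3,2,-2 ; -1718

  a_3 = -3·0 + 2·2 + -2·1 = 2
  a_4 = -3·2 + 2·0 + -2·2 = -10
  a_5 = -3·-10 + 2·2 + -2·0 = 34
  a_6 = -3·34 + 2·-10 + -2·2 = -126
  a_7 = -3·-126 + 2·34 + -2·-10 = 466
  a_8 = -3·466 + 2·-126 + -2·34 = -1718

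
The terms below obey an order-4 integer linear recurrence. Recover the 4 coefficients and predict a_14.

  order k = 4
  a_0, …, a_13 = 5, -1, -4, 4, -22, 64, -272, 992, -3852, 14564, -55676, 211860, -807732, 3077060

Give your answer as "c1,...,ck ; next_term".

-3,4,4,2 ; -11726020

  a_4 = -3·4 + 4·-4 + 4·-1 + 2·5 = -22
  a_5 = -3·-22 + 4·4 + 4·-4 + 2·-1 = 64
  a_6 = -3·64 + 4·-22 + 4·4 + 2·-4 = -272
  a_7 = -3·-272 + 4·64 + 4·-22 + 2·4 = 992
  a_8 = -3·992 + 4·-272 + 4·64 + 2·-22 = -3852
  a_9 = -3·-3852 + 4·992 + 4·-272 + 2·64 = 14564
  a_10 = -3·14564 + 4·-3852 + 4·992 + 2·-272 = -55676
  a_11 = -3·-55676 + 4·14564 + 4·-3852 + 2·992 = 211860
  a_12 = -3·211860 + 4·-55676 + 4·14564 + 2·-3852 = -807732
  a_13 = -3·-807732 + 4·211860 + 4·-55676 + 2·14564 = 3077060
  a_14 = -3·3077060 + 4·-807732 + 4·211860 + 2·-55676 = -11726020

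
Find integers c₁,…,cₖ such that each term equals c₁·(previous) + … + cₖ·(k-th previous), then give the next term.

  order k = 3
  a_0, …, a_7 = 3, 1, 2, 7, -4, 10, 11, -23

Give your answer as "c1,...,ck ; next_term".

-1,0,3 ; 53

  a_3 = -1·2 + 0·1 + 3·3 = 7
  a_4 = -1·7 + 0·2 + 3·1 = -4
  a_5 = -1·-4 + 0·7 + 3·2 = 10
  a_6 = -1·10 + 0·-4 + 3·7 = 11
  a_7 = -1·11 + 0·10 + 3·-4 = -23
  a_8 = -1·-23 + 0·11 + 3·10 = 53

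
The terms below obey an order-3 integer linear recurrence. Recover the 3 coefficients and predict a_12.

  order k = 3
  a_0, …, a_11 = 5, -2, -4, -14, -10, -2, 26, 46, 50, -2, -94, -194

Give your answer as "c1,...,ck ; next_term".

  a_3 = 1·-4 + 0·-2 + -2·5 = -14
  a_4 = 1·-14 + 0·-4 + -2·-2 = -10
  a_5 = 1·-10 + 0·-14 + -2·-4 = -2
  a_6 = 1·-2 + 0·-10 + -2·-14 = 26
  a_7 = 1·26 + 0·-2 + -2·-10 = 46
  a_8 = 1·46 + 0·26 + -2·-2 = 50
  a_9 = 1·50 + 0·46 + -2·26 = -2
  a_10 = 1·-2 + 0·50 + -2·46 = -94
  a_11 = 1·-94 + 0·-2 + -2·50 = -194
  a_12 = 1·-194 + 0·-94 + -2·-2 = -190

1,0,-2 ; -190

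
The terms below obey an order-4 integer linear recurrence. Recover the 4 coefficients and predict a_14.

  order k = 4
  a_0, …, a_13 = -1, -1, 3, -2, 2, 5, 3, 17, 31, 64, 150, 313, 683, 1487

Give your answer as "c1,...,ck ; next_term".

  a_4 = 2·-2 + 1·3 + 0·-1 + -3·-1 = 2
  a_5 = 2·2 + 1·-2 + 0·3 + -3·-1 = 5
  a_6 = 2·5 + 1·2 + 0·-2 + -3·3 = 3
  a_7 = 2·3 + 1·5 + 0·2 + -3·-2 = 17
  a_8 = 2·17 + 1·3 + 0·5 + -3·2 = 31
  a_9 = 2·31 + 1·17 + 0·3 + -3·5 = 64
  a_10 = 2·64 + 1·31 + 0·17 + -3·3 = 150
  a_11 = 2·150 + 1·64 + 0·31 + -3·17 = 313
  a_12 = 2·313 + 1·150 + 0·64 + -3·31 = 683
  a_13 = 2·683 + 1·313 + 0·150 + -3·64 = 1487
  a_14 = 2·1487 + 1·683 + 0·313 + -3·150 = 3207

2,1,0,-3 ; 3207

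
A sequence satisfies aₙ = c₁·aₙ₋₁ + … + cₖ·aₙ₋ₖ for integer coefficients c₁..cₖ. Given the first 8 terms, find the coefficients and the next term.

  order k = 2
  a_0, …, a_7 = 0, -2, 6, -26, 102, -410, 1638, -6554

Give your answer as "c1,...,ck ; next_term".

  a_2 = -3·-2 + 4·0 = 6
  a_3 = -3·6 + 4·-2 = -26
  a_4 = -3·-26 + 4·6 = 102
  a_5 = -3·102 + 4·-26 = -410
  a_6 = -3·-410 + 4·102 = 1638
  a_7 = -3·1638 + 4·-410 = -6554
  a_8 = -3·-6554 + 4·1638 = 26214

-3,4 ; 26214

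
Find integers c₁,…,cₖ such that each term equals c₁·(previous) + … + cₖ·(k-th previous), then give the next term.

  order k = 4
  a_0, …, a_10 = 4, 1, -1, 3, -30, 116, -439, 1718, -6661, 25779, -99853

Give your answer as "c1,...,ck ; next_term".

-4,-1,-3,-4 ; 386744

  a_4 = -4·3 + -1·-1 + -3·1 + -4·4 = -30
  a_5 = -4·-30 + -1·3 + -3·-1 + -4·1 = 116
  a_6 = -4·116 + -1·-30 + -3·3 + -4·-1 = -439
  a_7 = -4·-439 + -1·116 + -3·-30 + -4·3 = 1718
  a_8 = -4·1718 + -1·-439 + -3·116 + -4·-30 = -6661
  a_9 = -4·-6661 + -1·1718 + -3·-439 + -4·116 = 25779
  a_10 = -4·25779 + -1·-6661 + -3·1718 + -4·-439 = -99853
  a_11 = -4·-99853 + -1·25779 + -3·-6661 + -4·1718 = 386744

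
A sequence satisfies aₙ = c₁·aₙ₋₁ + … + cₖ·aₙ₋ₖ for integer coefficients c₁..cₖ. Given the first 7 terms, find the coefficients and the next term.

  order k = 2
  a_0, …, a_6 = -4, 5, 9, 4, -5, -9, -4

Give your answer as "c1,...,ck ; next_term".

  a_2 = 1·5 + -1·-4 = 9
  a_3 = 1·9 + -1·5 = 4
  a_4 = 1·4 + -1·9 = -5
  a_5 = 1·-5 + -1·4 = -9
  a_6 = 1·-9 + -1·-5 = -4
  a_7 = 1·-4 + -1·-9 = 5

1,-1 ; 5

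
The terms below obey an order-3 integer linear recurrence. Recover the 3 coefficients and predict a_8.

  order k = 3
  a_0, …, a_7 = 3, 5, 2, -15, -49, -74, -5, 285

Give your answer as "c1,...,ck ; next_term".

  a_3 = 2·2 + -2·5 + -3·3 = -15
  a_4 = 2·-15 + -2·2 + -3·5 = -49
  a_5 = 2·-49 + -2·-15 + -3·2 = -74
  a_6 = 2·-74 + -2·-49 + -3·-15 = -5
  a_7 = 2·-5 + -2·-74 + -3·-49 = 285
  a_8 = 2·285 + -2·-5 + -3·-74 = 802

2,-2,-3 ; 802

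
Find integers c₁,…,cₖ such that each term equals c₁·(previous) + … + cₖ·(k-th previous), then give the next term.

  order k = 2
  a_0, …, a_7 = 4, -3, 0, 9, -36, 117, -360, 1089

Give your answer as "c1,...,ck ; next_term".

-4,-3 ; -3276

  a_2 = -4·-3 + -3·4 = 0
  a_3 = -4·0 + -3·-3 = 9
  a_4 = -4·9 + -3·0 = -36
  a_5 = -4·-36 + -3·9 = 117
  a_6 = -4·117 + -3·-36 = -360
  a_7 = -4·-360 + -3·117 = 1089
  a_8 = -4·1089 + -3·-360 = -3276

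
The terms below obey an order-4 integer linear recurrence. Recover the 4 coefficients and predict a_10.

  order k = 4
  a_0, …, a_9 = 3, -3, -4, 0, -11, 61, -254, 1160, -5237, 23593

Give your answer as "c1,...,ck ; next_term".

-4,2,-2,-3 ; -106404

  a_4 = -4·0 + 2·-4 + -2·-3 + -3·3 = -11
  a_5 = -4·-11 + 2·0 + -2·-4 + -3·-3 = 61
  a_6 = -4·61 + 2·-11 + -2·0 + -3·-4 = -254
  a_7 = -4·-254 + 2·61 + -2·-11 + -3·0 = 1160
  a_8 = -4·1160 + 2·-254 + -2·61 + -3·-11 = -5237
  a_9 = -4·-5237 + 2·1160 + -2·-254 + -3·61 = 23593
  a_10 = -4·23593 + 2·-5237 + -2·1160 + -3·-254 = -106404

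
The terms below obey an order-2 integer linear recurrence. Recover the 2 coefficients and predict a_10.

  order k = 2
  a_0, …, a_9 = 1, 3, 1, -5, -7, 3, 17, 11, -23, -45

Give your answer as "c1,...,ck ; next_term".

1,-2 ; 1

  a_2 = 1·3 + -2·1 = 1
  a_3 = 1·1 + -2·3 = -5
  a_4 = 1·-5 + -2·1 = -7
  a_5 = 1·-7 + -2·-5 = 3
  a_6 = 1·3 + -2·-7 = 17
  a_7 = 1·17 + -2·3 = 11
  a_8 = 1·11 + -2·17 = -23
  a_9 = 1·-23 + -2·11 = -45
  a_10 = 1·-45 + -2·-23 = 1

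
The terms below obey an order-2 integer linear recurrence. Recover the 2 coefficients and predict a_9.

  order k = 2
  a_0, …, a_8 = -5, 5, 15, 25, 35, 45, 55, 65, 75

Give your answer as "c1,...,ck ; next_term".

2,-1 ; 85

  a_2 = 2·5 + -1·-5 = 15
  a_3 = 2·15 + -1·5 = 25
  a_4 = 2·25 + -1·15 = 35
  a_5 = 2·35 + -1·25 = 45
  a_6 = 2·45 + -1·35 = 55
  a_7 = 2·55 + -1·45 = 65
  a_8 = 2·65 + -1·55 = 75
  a_9 = 2·75 + -1·65 = 85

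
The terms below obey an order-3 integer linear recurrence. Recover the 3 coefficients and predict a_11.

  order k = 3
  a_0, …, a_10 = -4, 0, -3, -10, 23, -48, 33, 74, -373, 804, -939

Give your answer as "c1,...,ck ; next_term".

-2,-1,4 ; -418

  a_3 = -2·-3 + -1·0 + 4·-4 = -10
  a_4 = -2·-10 + -1·-3 + 4·0 = 23
  a_5 = -2·23 + -1·-10 + 4·-3 = -48
  a_6 = -2·-48 + -1·23 + 4·-10 = 33
  a_7 = -2·33 + -1·-48 + 4·23 = 74
  a_8 = -2·74 + -1·33 + 4·-48 = -373
  a_9 = -2·-373 + -1·74 + 4·33 = 804
  a_10 = -2·804 + -1·-373 + 4·74 = -939
  a_11 = -2·-939 + -1·804 + 4·-373 = -418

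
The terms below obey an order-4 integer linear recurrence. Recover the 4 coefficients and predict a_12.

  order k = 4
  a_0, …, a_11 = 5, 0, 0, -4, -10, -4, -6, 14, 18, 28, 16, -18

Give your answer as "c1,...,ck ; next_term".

0,1,-1,-2 ; -48

  a_4 = 0·-4 + 1·0 + -1·0 + -2·5 = -10
  a_5 = 0·-10 + 1·-4 + -1·0 + -2·0 = -4
  a_6 = 0·-4 + 1·-10 + -1·-4 + -2·0 = -6
  a_7 = 0·-6 + 1·-4 + -1·-10 + -2·-4 = 14
  a_8 = 0·14 + 1·-6 + -1·-4 + -2·-10 = 18
  a_9 = 0·18 + 1·14 + -1·-6 + -2·-4 = 28
  a_10 = 0·28 + 1·18 + -1·14 + -2·-6 = 16
  a_11 = 0·16 + 1·28 + -1·18 + -2·14 = -18
  a_12 = 0·-18 + 1·16 + -1·28 + -2·18 = -48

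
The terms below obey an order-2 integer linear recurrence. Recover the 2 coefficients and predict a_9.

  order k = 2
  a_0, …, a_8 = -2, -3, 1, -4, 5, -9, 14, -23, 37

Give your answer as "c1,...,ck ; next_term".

  a_2 = -1·-3 + 1·-2 = 1
  a_3 = -1·1 + 1·-3 = -4
  a_4 = -1·-4 + 1·1 = 5
  a_5 = -1·5 + 1·-4 = -9
  a_6 = -1·-9 + 1·5 = 14
  a_7 = -1·14 + 1·-9 = -23
  a_8 = -1·-23 + 1·14 = 37
  a_9 = -1·37 + 1·-23 = -60

-1,1 ; -60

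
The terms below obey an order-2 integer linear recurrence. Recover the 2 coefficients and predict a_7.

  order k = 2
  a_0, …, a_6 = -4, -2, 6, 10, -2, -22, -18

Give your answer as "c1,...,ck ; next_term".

1,-2 ; 26

  a_2 = 1·-2 + -2·-4 = 6
  a_3 = 1·6 + -2·-2 = 10
  a_4 = 1·10 + -2·6 = -2
  a_5 = 1·-2 + -2·10 = -22
  a_6 = 1·-22 + -2·-2 = -18
  a_7 = 1·-18 + -2·-22 = 26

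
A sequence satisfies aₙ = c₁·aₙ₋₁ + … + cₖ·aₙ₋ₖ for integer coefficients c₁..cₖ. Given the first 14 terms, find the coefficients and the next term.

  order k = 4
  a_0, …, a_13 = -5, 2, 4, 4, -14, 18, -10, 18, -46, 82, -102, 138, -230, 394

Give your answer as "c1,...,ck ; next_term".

-1,0,0,2 ; -598

  a_4 = -1·4 + 0·4 + 0·2 + 2·-5 = -14
  a_5 = -1·-14 + 0·4 + 0·4 + 2·2 = 18
  a_6 = -1·18 + 0·-14 + 0·4 + 2·4 = -10
  a_7 = -1·-10 + 0·18 + 0·-14 + 2·4 = 18
  a_8 = -1·18 + 0·-10 + 0·18 + 2·-14 = -46
  a_9 = -1·-46 + 0·18 + 0·-10 + 2·18 = 82
  a_10 = -1·82 + 0·-46 + 0·18 + 2·-10 = -102
  a_11 = -1·-102 + 0·82 + 0·-46 + 2·18 = 138
  a_12 = -1·138 + 0·-102 + 0·82 + 2·-46 = -230
  a_13 = -1·-230 + 0·138 + 0·-102 + 2·82 = 394
  a_14 = -1·394 + 0·-230 + 0·138 + 2·-102 = -598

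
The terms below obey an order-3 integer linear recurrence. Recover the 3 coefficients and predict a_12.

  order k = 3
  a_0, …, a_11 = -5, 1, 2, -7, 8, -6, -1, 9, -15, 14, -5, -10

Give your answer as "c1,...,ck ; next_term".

  a_3 = -1·2 + 0·1 + 1·-5 = -7
  a_4 = -1·-7 + 0·2 + 1·1 = 8
  a_5 = -1·8 + 0·-7 + 1·2 = -6
  a_6 = -1·-6 + 0·8 + 1·-7 = -1
  a_7 = -1·-1 + 0·-6 + 1·8 = 9
  a_8 = -1·9 + 0·-1 + 1·-6 = -15
  a_9 = -1·-15 + 0·9 + 1·-1 = 14
  a_10 = -1·14 + 0·-15 + 1·9 = -5
  a_11 = -1·-5 + 0·14 + 1·-15 = -10
  a_12 = -1·-10 + 0·-5 + 1·14 = 24

-1,0,1 ; 24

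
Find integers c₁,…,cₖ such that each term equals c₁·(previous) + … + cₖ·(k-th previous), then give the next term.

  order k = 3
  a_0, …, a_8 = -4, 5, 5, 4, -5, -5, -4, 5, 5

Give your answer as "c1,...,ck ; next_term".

  a_3 = 0·5 + 0·5 + -1·-4 = 4
  a_4 = 0·4 + 0·5 + -1·5 = -5
  a_5 = 0·-5 + 0·4 + -1·5 = -5
  a_6 = 0·-5 + 0·-5 + -1·4 = -4
  a_7 = 0·-4 + 0·-5 + -1·-5 = 5
  a_8 = 0·5 + 0·-4 + -1·-5 = 5
  a_9 = 0·5 + 0·5 + -1·-4 = 4

0,0,-1 ; 4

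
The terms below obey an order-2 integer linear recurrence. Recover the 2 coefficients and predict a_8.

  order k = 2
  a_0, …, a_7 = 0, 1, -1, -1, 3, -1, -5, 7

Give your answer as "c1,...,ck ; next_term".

-1,-2 ; 3

  a_2 = -1·1 + -2·0 = -1
  a_3 = -1·-1 + -2·1 = -1
  a_4 = -1·-1 + -2·-1 = 3
  a_5 = -1·3 + -2·-1 = -1
  a_6 = -1·-1 + -2·3 = -5
  a_7 = -1·-5 + -2·-1 = 7
  a_8 = -1·7 + -2·-5 = 3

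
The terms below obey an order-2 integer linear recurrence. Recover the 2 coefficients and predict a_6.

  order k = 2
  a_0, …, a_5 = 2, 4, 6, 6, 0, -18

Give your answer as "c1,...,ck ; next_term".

3,-3 ; -54

  a_2 = 3·4 + -3·2 = 6
  a_3 = 3·6 + -3·4 = 6
  a_4 = 3·6 + -3·6 = 0
  a_5 = 3·0 + -3·6 = -18
  a_6 = 3·-18 + -3·0 = -54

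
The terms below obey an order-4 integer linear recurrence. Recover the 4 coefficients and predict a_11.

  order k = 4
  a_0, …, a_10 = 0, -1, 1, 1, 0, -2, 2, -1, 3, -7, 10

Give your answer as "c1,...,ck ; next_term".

  a_4 = -1·1 + 0·1 + -1·-1 + 1·0 = 0
  a_5 = -1·0 + 0·1 + -1·1 + 1·-1 = -2
  a_6 = -1·-2 + 0·0 + -1·1 + 1·1 = 2
  a_7 = -1·2 + 0·-2 + -1·0 + 1·1 = -1
  a_8 = -1·-1 + 0·2 + -1·-2 + 1·0 = 3
  a_9 = -1·3 + 0·-1 + -1·2 + 1·-2 = -7
  a_10 = -1·-7 + 0·3 + -1·-1 + 1·2 = 10
  a_11 = -1·10 + 0·-7 + -1·3 + 1·-1 = -14

-1,0,-1,1 ; -14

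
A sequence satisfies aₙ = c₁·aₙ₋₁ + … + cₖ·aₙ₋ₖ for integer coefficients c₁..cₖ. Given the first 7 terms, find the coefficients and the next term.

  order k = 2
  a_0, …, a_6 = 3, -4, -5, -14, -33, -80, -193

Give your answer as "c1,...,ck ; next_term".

2,1 ; -466

  a_2 = 2·-4 + 1·3 = -5
  a_3 = 2·-5 + 1·-4 = -14
  a_4 = 2·-14 + 1·-5 = -33
  a_5 = 2·-33 + 1·-14 = -80
  a_6 = 2·-80 + 1·-33 = -193
  a_7 = 2·-193 + 1·-80 = -466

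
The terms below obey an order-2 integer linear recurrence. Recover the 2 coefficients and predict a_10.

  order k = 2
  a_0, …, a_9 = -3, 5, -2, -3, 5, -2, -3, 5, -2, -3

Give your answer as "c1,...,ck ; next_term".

-1,-1 ; 5

  a_2 = -1·5 + -1·-3 = -2
  a_3 = -1·-2 + -1·5 = -3
  a_4 = -1·-3 + -1·-2 = 5
  a_5 = -1·5 + -1·-3 = -2
  a_6 = -1·-2 + -1·5 = -3
  a_7 = -1·-3 + -1·-2 = 5
  a_8 = -1·5 + -1·-3 = -2
  a_9 = -1·-2 + -1·5 = -3
  a_10 = -1·-3 + -1·-2 = 5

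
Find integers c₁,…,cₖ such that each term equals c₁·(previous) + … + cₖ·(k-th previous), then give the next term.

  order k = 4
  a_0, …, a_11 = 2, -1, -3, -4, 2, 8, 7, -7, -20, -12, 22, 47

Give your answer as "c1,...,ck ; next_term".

  a_4 = 1·-4 + -1·-3 + -1·-1 + 1·2 = 2
  a_5 = 1·2 + -1·-4 + -1·-3 + 1·-1 = 8
  a_6 = 1·8 + -1·2 + -1·-4 + 1·-3 = 7
  a_7 = 1·7 + -1·8 + -1·2 + 1·-4 = -7
  a_8 = 1·-7 + -1·7 + -1·8 + 1·2 = -20
  a_9 = 1·-20 + -1·-7 + -1·7 + 1·8 = -12
  a_10 = 1·-12 + -1·-20 + -1·-7 + 1·7 = 22
  a_11 = 1·22 + -1·-12 + -1·-20 + 1·-7 = 47
  a_12 = 1·47 + -1·22 + -1·-12 + 1·-20 = 17

1,-1,-1,1 ; 17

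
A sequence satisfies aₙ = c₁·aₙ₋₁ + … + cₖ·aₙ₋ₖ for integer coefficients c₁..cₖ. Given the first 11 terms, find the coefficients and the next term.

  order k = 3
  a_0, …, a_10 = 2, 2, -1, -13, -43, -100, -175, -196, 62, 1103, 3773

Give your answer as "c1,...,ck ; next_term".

  a_3 = 3·-1 + -2·2 + -3·2 = -13
  a_4 = 3·-13 + -2·-1 + -3·2 = -43
  a_5 = 3·-43 + -2·-13 + -3·-1 = -100
  a_6 = 3·-100 + -2·-43 + -3·-13 = -175
  a_7 = 3·-175 + -2·-100 + -3·-43 = -196
  a_8 = 3·-196 + -2·-175 + -3·-100 = 62
  a_9 = 3·62 + -2·-196 + -3·-175 = 1103
  a_10 = 3·1103 + -2·62 + -3·-196 = 3773
  a_11 = 3·3773 + -2·1103 + -3·62 = 8927

3,-2,-3 ; 8927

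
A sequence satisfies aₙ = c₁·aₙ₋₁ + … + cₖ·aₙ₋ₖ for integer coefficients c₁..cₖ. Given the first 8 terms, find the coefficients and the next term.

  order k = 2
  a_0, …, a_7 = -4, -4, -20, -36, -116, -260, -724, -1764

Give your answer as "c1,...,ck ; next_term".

  a_2 = 1·-4 + 4·-4 = -20
  a_3 = 1·-20 + 4·-4 = -36
  a_4 = 1·-36 + 4·-20 = -116
  a_5 = 1·-116 + 4·-36 = -260
  a_6 = 1·-260 + 4·-116 = -724
  a_7 = 1·-724 + 4·-260 = -1764
  a_8 = 1·-1764 + 4·-724 = -4660

1,4 ; -4660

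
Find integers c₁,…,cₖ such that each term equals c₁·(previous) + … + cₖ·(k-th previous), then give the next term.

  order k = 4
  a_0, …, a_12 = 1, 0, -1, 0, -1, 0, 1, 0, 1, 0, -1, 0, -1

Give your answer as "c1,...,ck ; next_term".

0,0,0,-1 ; 0

  a_4 = 0·0 + 0·-1 + 0·0 + -1·1 = -1
  a_5 = 0·-1 + 0·0 + 0·-1 + -1·0 = 0
  a_6 = 0·0 + 0·-1 + 0·0 + -1·-1 = 1
  a_7 = 0·1 + 0·0 + 0·-1 + -1·0 = 0
  a_8 = 0·0 + 0·1 + 0·0 + -1·-1 = 1
  a_9 = 0·1 + 0·0 + 0·1 + -1·0 = 0
  a_10 = 0·0 + 0·1 + 0·0 + -1·1 = -1
  a_11 = 0·-1 + 0·0 + 0·1 + -1·0 = 0
  a_12 = 0·0 + 0·-1 + 0·0 + -1·1 = -1
  a_13 = 0·-1 + 0·0 + 0·-1 + -1·0 = 0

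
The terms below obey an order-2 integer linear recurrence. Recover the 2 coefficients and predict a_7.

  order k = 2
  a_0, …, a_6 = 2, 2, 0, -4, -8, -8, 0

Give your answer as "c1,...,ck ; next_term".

2,-2 ; 16

  a_2 = 2·2 + -2·2 = 0
  a_3 = 2·0 + -2·2 = -4
  a_4 = 2·-4 + -2·0 = -8
  a_5 = 2·-8 + -2·-4 = -8
  a_6 = 2·-8 + -2·-8 = 0
  a_7 = 2·0 + -2·-8 = 16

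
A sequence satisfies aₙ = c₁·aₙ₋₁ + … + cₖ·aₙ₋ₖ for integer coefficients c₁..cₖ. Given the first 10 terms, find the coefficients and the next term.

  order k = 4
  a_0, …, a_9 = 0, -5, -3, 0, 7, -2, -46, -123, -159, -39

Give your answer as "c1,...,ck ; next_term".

3,-4,1,4 ; 212

  a_4 = 3·0 + -4·-3 + 1·-5 + 4·0 = 7
  a_5 = 3·7 + -4·0 + 1·-3 + 4·-5 = -2
  a_6 = 3·-2 + -4·7 + 1·0 + 4·-3 = -46
  a_7 = 3·-46 + -4·-2 + 1·7 + 4·0 = -123
  a_8 = 3·-123 + -4·-46 + 1·-2 + 4·7 = -159
  a_9 = 3·-159 + -4·-123 + 1·-46 + 4·-2 = -39
  a_10 = 3·-39 + -4·-159 + 1·-123 + 4·-46 = 212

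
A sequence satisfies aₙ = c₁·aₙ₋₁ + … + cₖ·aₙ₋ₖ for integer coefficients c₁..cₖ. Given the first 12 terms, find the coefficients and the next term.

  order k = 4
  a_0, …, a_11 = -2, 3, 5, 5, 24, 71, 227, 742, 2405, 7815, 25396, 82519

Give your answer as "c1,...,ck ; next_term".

3,1,0,-2 ; 268143

  a_4 = 3·5 + 1·5 + 0·3 + -2·-2 = 24
  a_5 = 3·24 + 1·5 + 0·5 + -2·3 = 71
  a_6 = 3·71 + 1·24 + 0·5 + -2·5 = 227
  a_7 = 3·227 + 1·71 + 0·24 + -2·5 = 742
  a_8 = 3·742 + 1·227 + 0·71 + -2·24 = 2405
  a_9 = 3·2405 + 1·742 + 0·227 + -2·71 = 7815
  a_10 = 3·7815 + 1·2405 + 0·742 + -2·227 = 25396
  a_11 = 3·25396 + 1·7815 + 0·2405 + -2·742 = 82519
  a_12 = 3·82519 + 1·25396 + 0·7815 + -2·2405 = 268143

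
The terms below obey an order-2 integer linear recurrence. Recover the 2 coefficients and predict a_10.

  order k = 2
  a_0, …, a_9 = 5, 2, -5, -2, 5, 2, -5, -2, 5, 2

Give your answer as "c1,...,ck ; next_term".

  a_2 = 0·2 + -1·5 = -5
  a_3 = 0·-5 + -1·2 = -2
  a_4 = 0·-2 + -1·-5 = 5
  a_5 = 0·5 + -1·-2 = 2
  a_6 = 0·2 + -1·5 = -5
  a_7 = 0·-5 + -1·2 = -2
  a_8 = 0·-2 + -1·-5 = 5
  a_9 = 0·5 + -1·-2 = 2
  a_10 = 0·2 + -1·5 = -5

0,-1 ; -5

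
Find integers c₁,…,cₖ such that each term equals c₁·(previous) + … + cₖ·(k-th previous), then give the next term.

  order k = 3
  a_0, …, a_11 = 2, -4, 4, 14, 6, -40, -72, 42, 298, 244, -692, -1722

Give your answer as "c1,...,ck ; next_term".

  a_3 = 1·4 + -3·-4 + -1·2 = 14
  a_4 = 1·14 + -3·4 + -1·-4 = 6
  a_5 = 1·6 + -3·14 + -1·4 = -40
  a_6 = 1·-40 + -3·6 + -1·14 = -72
  a_7 = 1·-72 + -3·-40 + -1·6 = 42
  a_8 = 1·42 + -3·-72 + -1·-40 = 298
  a_9 = 1·298 + -3·42 + -1·-72 = 244
  a_10 = 1·244 + -3·298 + -1·42 = -692
  a_11 = 1·-692 + -3·244 + -1·298 = -1722
  a_12 = 1·-1722 + -3·-692 + -1·244 = 110

1,-3,-1 ; 110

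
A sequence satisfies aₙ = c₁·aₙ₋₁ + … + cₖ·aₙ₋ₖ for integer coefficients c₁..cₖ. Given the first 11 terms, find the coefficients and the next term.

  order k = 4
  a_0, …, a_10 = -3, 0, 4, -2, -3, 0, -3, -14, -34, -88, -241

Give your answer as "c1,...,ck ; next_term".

2,1,2,1 ; -652

  a_4 = 2·-2 + 1·4 + 2·0 + 1·-3 = -3
  a_5 = 2·-3 + 1·-2 + 2·4 + 1·0 = 0
  a_6 = 2·0 + 1·-3 + 2·-2 + 1·4 = -3
  a_7 = 2·-3 + 1·0 + 2·-3 + 1·-2 = -14
  a_8 = 2·-14 + 1·-3 + 2·0 + 1·-3 = -34
  a_9 = 2·-34 + 1·-14 + 2·-3 + 1·0 = -88
  a_10 = 2·-88 + 1·-34 + 2·-14 + 1·-3 = -241
  a_11 = 2·-241 + 1·-88 + 2·-34 + 1·-14 = -652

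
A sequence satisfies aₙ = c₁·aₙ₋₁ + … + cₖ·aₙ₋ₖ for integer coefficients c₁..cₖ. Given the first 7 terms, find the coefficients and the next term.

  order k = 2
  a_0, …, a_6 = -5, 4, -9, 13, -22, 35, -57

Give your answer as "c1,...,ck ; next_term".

-1,1 ; 92

  a_2 = -1·4 + 1·-5 = -9
  a_3 = -1·-9 + 1·4 = 13
  a_4 = -1·13 + 1·-9 = -22
  a_5 = -1·-22 + 1·13 = 35
  a_6 = -1·35 + 1·-22 = -57
  a_7 = -1·-57 + 1·35 = 92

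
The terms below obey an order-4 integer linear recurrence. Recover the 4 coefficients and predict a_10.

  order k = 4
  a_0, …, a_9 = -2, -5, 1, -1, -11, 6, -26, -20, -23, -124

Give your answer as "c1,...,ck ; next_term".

  a_4 = 0·-1 + 2·1 + 3·-5 + -1·-2 = -11
  a_5 = 0·-11 + 2·-1 + 3·1 + -1·-5 = 6
  a_6 = 0·6 + 2·-11 + 3·-1 + -1·1 = -26
  a_7 = 0·-26 + 2·6 + 3·-11 + -1·-1 = -20
  a_8 = 0·-20 + 2·-26 + 3·6 + -1·-11 = -23
  a_9 = 0·-23 + 2·-20 + 3·-26 + -1·6 = -124
  a_10 = 0·-124 + 2·-23 + 3·-20 + -1·-26 = -80

0,2,3,-1 ; -80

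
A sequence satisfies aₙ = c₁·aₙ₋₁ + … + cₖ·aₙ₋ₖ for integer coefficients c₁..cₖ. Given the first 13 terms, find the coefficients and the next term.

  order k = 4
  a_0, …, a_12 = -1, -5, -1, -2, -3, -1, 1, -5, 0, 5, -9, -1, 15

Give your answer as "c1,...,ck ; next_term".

-1,-1,1,1 ; -18

  a_4 = -1·-2 + -1·-1 + 1·-5 + 1·-1 = -3
  a_5 = -1·-3 + -1·-2 + 1·-1 + 1·-5 = -1
  a_6 = -1·-1 + -1·-3 + 1·-2 + 1·-1 = 1
  a_7 = -1·1 + -1·-1 + 1·-3 + 1·-2 = -5
  a_8 = -1·-5 + -1·1 + 1·-1 + 1·-3 = 0
  a_9 = -1·0 + -1·-5 + 1·1 + 1·-1 = 5
  a_10 = -1·5 + -1·0 + 1·-5 + 1·1 = -9
  a_11 = -1·-9 + -1·5 + 1·0 + 1·-5 = -1
  a_12 = -1·-1 + -1·-9 + 1·5 + 1·0 = 15
  a_13 = -1·15 + -1·-1 + 1·-9 + 1·5 = -18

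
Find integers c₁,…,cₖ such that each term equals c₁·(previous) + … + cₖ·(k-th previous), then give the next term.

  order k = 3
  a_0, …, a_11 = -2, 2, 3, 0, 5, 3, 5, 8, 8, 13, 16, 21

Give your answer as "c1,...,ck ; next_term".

  a_3 = 0·3 + 1·2 + 1·-2 = 0
  a_4 = 0·0 + 1·3 + 1·2 = 5
  a_5 = 0·5 + 1·0 + 1·3 = 3
  a_6 = 0·3 + 1·5 + 1·0 = 5
  a_7 = 0·5 + 1·3 + 1·5 = 8
  a_8 = 0·8 + 1·5 + 1·3 = 8
  a_9 = 0·8 + 1·8 + 1·5 = 13
  a_10 = 0·13 + 1·8 + 1·8 = 16
  a_11 = 0·16 + 1·13 + 1·8 = 21
  a_12 = 0·21 + 1·16 + 1·13 = 29

0,1,1 ; 29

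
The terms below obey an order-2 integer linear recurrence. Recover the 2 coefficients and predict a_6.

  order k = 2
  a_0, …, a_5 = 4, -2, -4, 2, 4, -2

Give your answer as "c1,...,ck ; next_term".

0,-1 ; -4

  a_2 = 0·-2 + -1·4 = -4
  a_3 = 0·-4 + -1·-2 = 2
  a_4 = 0·2 + -1·-4 = 4
  a_5 = 0·4 + -1·2 = -2
  a_6 = 0·-2 + -1·4 = -4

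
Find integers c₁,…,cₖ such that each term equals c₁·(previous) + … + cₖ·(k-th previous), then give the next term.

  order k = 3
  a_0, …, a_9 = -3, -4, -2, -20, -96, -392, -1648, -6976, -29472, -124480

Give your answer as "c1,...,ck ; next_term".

  a_3 = 4·-2 + 0·-4 + 4·-3 = -20
  a_4 = 4·-20 + 0·-2 + 4·-4 = -96
  a_5 = 4·-96 + 0·-20 + 4·-2 = -392
  a_6 = 4·-392 + 0·-96 + 4·-20 = -1648
  a_7 = 4·-1648 + 0·-392 + 4·-96 = -6976
  a_8 = 4·-6976 + 0·-1648 + 4·-392 = -29472
  a_9 = 4·-29472 + 0·-6976 + 4·-1648 = -124480
  a_10 = 4·-124480 + 0·-29472 + 4·-6976 = -525824

4,0,4 ; -525824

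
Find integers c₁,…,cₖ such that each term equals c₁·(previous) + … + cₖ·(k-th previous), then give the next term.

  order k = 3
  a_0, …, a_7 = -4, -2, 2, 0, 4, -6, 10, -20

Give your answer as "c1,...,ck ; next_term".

  a_3 = -1·2 + 1·-2 + -1·-4 = 0
  a_4 = -1·0 + 1·2 + -1·-2 = 4
  a_5 = -1·4 + 1·0 + -1·2 = -6
  a_6 = -1·-6 + 1·4 + -1·0 = 10
  a_7 = -1·10 + 1·-6 + -1·4 = -20
  a_8 = -1·-20 + 1·10 + -1·-6 = 36

-1,1,-1 ; 36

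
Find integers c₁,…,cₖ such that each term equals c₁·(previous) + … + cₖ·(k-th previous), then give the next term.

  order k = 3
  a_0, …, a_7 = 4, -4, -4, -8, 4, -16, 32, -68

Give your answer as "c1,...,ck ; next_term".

-1,2,-1 ; 148

  a_3 = -1·-4 + 2·-4 + -1·4 = -8
  a_4 = -1·-8 + 2·-4 + -1·-4 = 4
  a_5 = -1·4 + 2·-8 + -1·-4 = -16
  a_6 = -1·-16 + 2·4 + -1·-8 = 32
  a_7 = -1·32 + 2·-16 + -1·4 = -68
  a_8 = -1·-68 + 2·32 + -1·-16 = 148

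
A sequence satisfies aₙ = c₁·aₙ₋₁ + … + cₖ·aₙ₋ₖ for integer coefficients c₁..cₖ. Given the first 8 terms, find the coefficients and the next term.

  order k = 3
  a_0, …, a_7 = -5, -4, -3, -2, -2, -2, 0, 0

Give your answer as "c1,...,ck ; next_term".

  a_3 = 0·-3 + -2·-4 + 2·-5 = -2
  a_4 = 0·-2 + -2·-3 + 2·-4 = -2
  a_5 = 0·-2 + -2·-2 + 2·-3 = -2
  a_6 = 0·-2 + -2·-2 + 2·-2 = 0
  a_7 = 0·0 + -2·-2 + 2·-2 = 0
  a_8 = 0·0 + -2·0 + 2·-2 = -4

0,-2,2 ; -4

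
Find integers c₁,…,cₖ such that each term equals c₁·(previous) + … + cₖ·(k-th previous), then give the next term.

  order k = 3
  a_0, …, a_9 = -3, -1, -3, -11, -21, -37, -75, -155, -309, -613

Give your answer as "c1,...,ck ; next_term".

  a_3 = 2·-3 + -1·-1 + 2·-3 = -11
  a_4 = 2·-11 + -1·-3 + 2·-1 = -21
  a_5 = 2·-21 + -1·-11 + 2·-3 = -37
  a_6 = 2·-37 + -1·-21 + 2·-11 = -75
  a_7 = 2·-75 + -1·-37 + 2·-21 = -155
  a_8 = 2·-155 + -1·-75 + 2·-37 = -309
  a_9 = 2·-309 + -1·-155 + 2·-75 = -613
  a_10 = 2·-613 + -1·-309 + 2·-155 = -1227

2,-1,2 ; -1227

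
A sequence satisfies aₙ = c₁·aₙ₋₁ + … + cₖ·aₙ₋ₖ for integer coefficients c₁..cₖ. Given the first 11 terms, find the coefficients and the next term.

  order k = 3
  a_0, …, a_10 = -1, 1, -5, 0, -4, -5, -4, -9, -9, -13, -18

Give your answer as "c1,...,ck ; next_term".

  a_3 = 0·-5 + 1·1 + 1·-1 = 0
  a_4 = 0·0 + 1·-5 + 1·1 = -4
  a_5 = 0·-4 + 1·0 + 1·-5 = -5
  a_6 = 0·-5 + 1·-4 + 1·0 = -4
  a_7 = 0·-4 + 1·-5 + 1·-4 = -9
  a_8 = 0·-9 + 1·-4 + 1·-5 = -9
  a_9 = 0·-9 + 1·-9 + 1·-4 = -13
  a_10 = 0·-13 + 1·-9 + 1·-9 = -18
  a_11 = 0·-18 + 1·-13 + 1·-9 = -22

0,1,1 ; -22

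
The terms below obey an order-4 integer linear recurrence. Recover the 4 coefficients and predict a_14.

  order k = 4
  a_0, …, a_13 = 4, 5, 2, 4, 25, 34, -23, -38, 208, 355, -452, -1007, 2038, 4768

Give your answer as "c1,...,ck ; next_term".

1,-3,3,3 ; -5723

  a_4 = 1·4 + -3·2 + 3·5 + 3·4 = 25
  a_5 = 1·25 + -3·4 + 3·2 + 3·5 = 34
  a_6 = 1·34 + -3·25 + 3·4 + 3·2 = -23
  a_7 = 1·-23 + -3·34 + 3·25 + 3·4 = -38
  a_8 = 1·-38 + -3·-23 + 3·34 + 3·25 = 208
  a_9 = 1·208 + -3·-38 + 3·-23 + 3·34 = 355
  a_10 = 1·355 + -3·208 + 3·-38 + 3·-23 = -452
  a_11 = 1·-452 + -3·355 + 3·208 + 3·-38 = -1007
  a_12 = 1·-1007 + -3·-452 + 3·355 + 3·208 = 2038
  a_13 = 1·2038 + -3·-1007 + 3·-452 + 3·355 = 4768
  a_14 = 1·4768 + -3·2038 + 3·-1007 + 3·-452 = -5723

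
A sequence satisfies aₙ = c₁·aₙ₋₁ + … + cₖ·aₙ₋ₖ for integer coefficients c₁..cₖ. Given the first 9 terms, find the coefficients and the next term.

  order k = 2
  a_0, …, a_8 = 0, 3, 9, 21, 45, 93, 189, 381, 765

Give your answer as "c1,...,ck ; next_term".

  a_2 = 3·3 + -2·0 = 9
  a_3 = 3·9 + -2·3 = 21
  a_4 = 3·21 + -2·9 = 45
  a_5 = 3·45 + -2·21 = 93
  a_6 = 3·93 + -2·45 = 189
  a_7 = 3·189 + -2·93 = 381
  a_8 = 3·381 + -2·189 = 765
  a_9 = 3·765 + -2·381 = 1533

3,-2 ; 1533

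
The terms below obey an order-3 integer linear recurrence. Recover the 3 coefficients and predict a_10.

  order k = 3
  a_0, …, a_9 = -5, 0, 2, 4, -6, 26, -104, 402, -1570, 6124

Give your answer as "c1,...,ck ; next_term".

  a_3 = -3·2 + 3·0 + -2·-5 = 4
  a_4 = -3·4 + 3·2 + -2·0 = -6
  a_5 = -3·-6 + 3·4 + -2·2 = 26
  a_6 = -3·26 + 3·-6 + -2·4 = -104
  a_7 = -3·-104 + 3·26 + -2·-6 = 402
  a_8 = -3·402 + 3·-104 + -2·26 = -1570
  a_9 = -3·-1570 + 3·402 + -2·-104 = 6124
  a_10 = -3·6124 + 3·-1570 + -2·402 = -23886

-3,3,-2 ; -23886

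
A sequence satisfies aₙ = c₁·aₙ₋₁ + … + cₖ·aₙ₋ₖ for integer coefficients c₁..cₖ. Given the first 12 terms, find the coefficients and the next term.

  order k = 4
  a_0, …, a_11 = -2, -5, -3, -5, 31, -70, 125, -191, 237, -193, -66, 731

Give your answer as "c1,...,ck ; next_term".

-3,-3,-1,-1 ; -2039

  a_4 = -3·-5 + -3·-3 + -1·-5 + -1·-2 = 31
  a_5 = -3·31 + -3·-5 + -1·-3 + -1·-5 = -70
  a_6 = -3·-70 + -3·31 + -1·-5 + -1·-3 = 125
  a_7 = -3·125 + -3·-70 + -1·31 + -1·-5 = -191
  a_8 = -3·-191 + -3·125 + -1·-70 + -1·31 = 237
  a_9 = -3·237 + -3·-191 + -1·125 + -1·-70 = -193
  a_10 = -3·-193 + -3·237 + -1·-191 + -1·125 = -66
  a_11 = -3·-66 + -3·-193 + -1·237 + -1·-191 = 731
  a_12 = -3·731 + -3·-66 + -1·-193 + -1·237 = -2039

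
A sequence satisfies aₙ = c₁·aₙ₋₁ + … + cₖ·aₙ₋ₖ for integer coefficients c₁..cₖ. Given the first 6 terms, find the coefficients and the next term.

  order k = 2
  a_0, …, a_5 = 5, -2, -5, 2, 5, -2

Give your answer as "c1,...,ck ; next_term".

  a_2 = 0·-2 + -1·5 = -5
  a_3 = 0·-5 + -1·-2 = 2
  a_4 = 0·2 + -1·-5 = 5
  a_5 = 0·5 + -1·2 = -2
  a_6 = 0·-2 + -1·5 = -5

0,-1 ; -5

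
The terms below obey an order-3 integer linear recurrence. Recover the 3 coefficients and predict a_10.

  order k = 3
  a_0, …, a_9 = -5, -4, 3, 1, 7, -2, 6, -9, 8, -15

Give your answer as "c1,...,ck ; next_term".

  a_3 = 0·3 + 1·-4 + -1·-5 = 1
  a_4 = 0·1 + 1·3 + -1·-4 = 7
  a_5 = 0·7 + 1·1 + -1·3 = -2
  a_6 = 0·-2 + 1·7 + -1·1 = 6
  a_7 = 0·6 + 1·-2 + -1·7 = -9
  a_8 = 0·-9 + 1·6 + -1·-2 = 8
  a_9 = 0·8 + 1·-9 + -1·6 = -15
  a_10 = 0·-15 + 1·8 + -1·-9 = 17

0,1,-1 ; 17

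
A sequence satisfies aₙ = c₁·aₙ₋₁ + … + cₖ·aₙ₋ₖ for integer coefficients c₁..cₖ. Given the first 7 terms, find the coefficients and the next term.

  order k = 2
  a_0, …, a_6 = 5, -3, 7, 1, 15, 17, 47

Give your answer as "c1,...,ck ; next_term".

  a_2 = 1·-3 + 2·5 = 7
  a_3 = 1·7 + 2·-3 = 1
  a_4 = 1·1 + 2·7 = 15
  a_5 = 1·15 + 2·1 = 17
  a_6 = 1·17 + 2·15 = 47
  a_7 = 1·47 + 2·17 = 81

1,2 ; 81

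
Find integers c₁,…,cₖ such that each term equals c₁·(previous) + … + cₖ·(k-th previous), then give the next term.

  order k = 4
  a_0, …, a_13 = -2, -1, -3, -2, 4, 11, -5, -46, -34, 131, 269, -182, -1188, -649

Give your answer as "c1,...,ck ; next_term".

1,-3,-1,2 ; 3635

  a_4 = 1·-2 + -3·-3 + -1·-1 + 2·-2 = 4
  a_5 = 1·4 + -3·-2 + -1·-3 + 2·-1 = 11
  a_6 = 1·11 + -3·4 + -1·-2 + 2·-3 = -5
  a_7 = 1·-5 + -3·11 + -1·4 + 2·-2 = -46
  a_8 = 1·-46 + -3·-5 + -1·11 + 2·4 = -34
  a_9 = 1·-34 + -3·-46 + -1·-5 + 2·11 = 131
  a_10 = 1·131 + -3·-34 + -1·-46 + 2·-5 = 269
  a_11 = 1·269 + -3·131 + -1·-34 + 2·-46 = -182
  a_12 = 1·-182 + -3·269 + -1·131 + 2·-34 = -1188
  a_13 = 1·-1188 + -3·-182 + -1·269 + 2·131 = -649
  a_14 = 1·-649 + -3·-1188 + -1·-182 + 2·269 = 3635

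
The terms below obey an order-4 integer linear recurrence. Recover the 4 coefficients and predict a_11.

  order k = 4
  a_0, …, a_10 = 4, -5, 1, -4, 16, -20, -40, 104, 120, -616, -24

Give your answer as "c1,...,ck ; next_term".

  a_4 = -1·-4 + -4·1 + 0·-5 + 4·4 = 16
  a_5 = -1·16 + -4·-4 + 0·1 + 4·-5 = -20
  a_6 = -1·-20 + -4·16 + 0·-4 + 4·1 = -40
  a_7 = -1·-40 + -4·-20 + 0·16 + 4·-4 = 104
  a_8 = -1·104 + -4·-40 + 0·-20 + 4·16 = 120
  a_9 = -1·120 + -4·104 + 0·-40 + 4·-20 = -616
  a_10 = -1·-616 + -4·120 + 0·104 + 4·-40 = -24
  a_11 = -1·-24 + -4·-616 + 0·120 + 4·104 = 2904

-1,-4,0,4 ; 2904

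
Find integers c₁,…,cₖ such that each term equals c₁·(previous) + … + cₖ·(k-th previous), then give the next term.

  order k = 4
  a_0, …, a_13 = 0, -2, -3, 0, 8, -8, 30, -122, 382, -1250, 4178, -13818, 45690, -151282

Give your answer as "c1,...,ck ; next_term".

-3,0,-4,-2 ; 500762

  a_4 = -3·0 + 0·-3 + -4·-2 + -2·0 = 8
  a_5 = -3·8 + 0·0 + -4·-3 + -2·-2 = -8
  a_6 = -3·-8 + 0·8 + -4·0 + -2·-3 = 30
  a_7 = -3·30 + 0·-8 + -4·8 + -2·0 = -122
  a_8 = -3·-122 + 0·30 + -4·-8 + -2·8 = 382
  a_9 = -3·382 + 0·-122 + -4·30 + -2·-8 = -1250
  a_10 = -3·-1250 + 0·382 + -4·-122 + -2·30 = 4178
  a_11 = -3·4178 + 0·-1250 + -4·382 + -2·-122 = -13818
  a_12 = -3·-13818 + 0·4178 + -4·-1250 + -2·382 = 45690
  a_13 = -3·45690 + 0·-13818 + -4·4178 + -2·-1250 = -151282
  a_14 = -3·-151282 + 0·45690 + -4·-13818 + -2·4178 = 500762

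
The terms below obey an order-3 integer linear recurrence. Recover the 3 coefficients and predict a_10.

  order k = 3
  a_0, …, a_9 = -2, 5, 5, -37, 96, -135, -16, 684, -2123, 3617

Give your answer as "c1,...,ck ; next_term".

  a_3 = -3·5 + -4·5 + 1·-2 = -37
  a_4 = -3·-37 + -4·5 + 1·5 = 96
  a_5 = -3·96 + -4·-37 + 1·5 = -135
  a_6 = -3·-135 + -4·96 + 1·-37 = -16
  a_7 = -3·-16 + -4·-135 + 1·96 = 684
  a_8 = -3·684 + -4·-16 + 1·-135 = -2123
  a_9 = -3·-2123 + -4·684 + 1·-16 = 3617
  a_10 = -3·3617 + -4·-2123 + 1·684 = -1675

-3,-4,1 ; -1675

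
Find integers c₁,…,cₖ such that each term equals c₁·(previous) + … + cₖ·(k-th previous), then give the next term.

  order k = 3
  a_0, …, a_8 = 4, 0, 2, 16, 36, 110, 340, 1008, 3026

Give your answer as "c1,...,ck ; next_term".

  a_3 = 2·2 + 2·0 + 3·4 = 16
  a_4 = 2·16 + 2·2 + 3·0 = 36
  a_5 = 2·36 + 2·16 + 3·2 = 110
  a_6 = 2·110 + 2·36 + 3·16 = 340
  a_7 = 2·340 + 2·110 + 3·36 = 1008
  a_8 = 2·1008 + 2·340 + 3·110 = 3026
  a_9 = 2·3026 + 2·1008 + 3·340 = 9088

2,2,3 ; 9088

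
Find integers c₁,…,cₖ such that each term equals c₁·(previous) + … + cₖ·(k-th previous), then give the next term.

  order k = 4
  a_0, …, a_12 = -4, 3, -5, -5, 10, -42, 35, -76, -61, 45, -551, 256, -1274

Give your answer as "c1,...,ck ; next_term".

0,3,3,-4 ; -1065

  a_4 = 0·-5 + 3·-5 + 3·3 + -4·-4 = 10
  a_5 = 0·10 + 3·-5 + 3·-5 + -4·3 = -42
  a_6 = 0·-42 + 3·10 + 3·-5 + -4·-5 = 35
  a_7 = 0·35 + 3·-42 + 3·10 + -4·-5 = -76
  a_8 = 0·-76 + 3·35 + 3·-42 + -4·10 = -61
  a_9 = 0·-61 + 3·-76 + 3·35 + -4·-42 = 45
  a_10 = 0·45 + 3·-61 + 3·-76 + -4·35 = -551
  a_11 = 0·-551 + 3·45 + 3·-61 + -4·-76 = 256
  a_12 = 0·256 + 3·-551 + 3·45 + -4·-61 = -1274
  a_13 = 0·-1274 + 3·256 + 3·-551 + -4·45 = -1065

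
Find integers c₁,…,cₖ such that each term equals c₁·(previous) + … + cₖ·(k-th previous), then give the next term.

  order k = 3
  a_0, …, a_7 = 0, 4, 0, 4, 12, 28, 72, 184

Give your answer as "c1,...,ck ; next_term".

2,1,1 ; 468

  a_3 = 2·0 + 1·4 + 1·0 = 4
  a_4 = 2·4 + 1·0 + 1·4 = 12
  a_5 = 2·12 + 1·4 + 1·0 = 28
  a_6 = 2·28 + 1·12 + 1·4 = 72
  a_7 = 2·72 + 1·28 + 1·12 = 184
  a_8 = 2·184 + 1·72 + 1·28 = 468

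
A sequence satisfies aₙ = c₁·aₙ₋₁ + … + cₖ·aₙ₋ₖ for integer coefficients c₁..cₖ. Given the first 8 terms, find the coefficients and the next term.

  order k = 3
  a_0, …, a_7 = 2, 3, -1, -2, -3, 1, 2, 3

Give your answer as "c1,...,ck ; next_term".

  a_3 = 0·-1 + 0·3 + -1·2 = -2
  a_4 = 0·-2 + 0·-1 + -1·3 = -3
  a_5 = 0·-3 + 0·-2 + -1·-1 = 1
  a_6 = 0·1 + 0·-3 + -1·-2 = 2
  a_7 = 0·2 + 0·1 + -1·-3 = 3
  a_8 = 0·3 + 0·2 + -1·1 = -1

0,0,-1 ; -1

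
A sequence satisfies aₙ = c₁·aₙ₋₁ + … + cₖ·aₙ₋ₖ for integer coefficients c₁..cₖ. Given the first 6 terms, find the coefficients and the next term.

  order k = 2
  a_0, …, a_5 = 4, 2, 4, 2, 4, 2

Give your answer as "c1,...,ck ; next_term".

  a_2 = 0·2 + 1·4 = 4
  a_3 = 0·4 + 1·2 = 2
  a_4 = 0·2 + 1·4 = 4
  a_5 = 0·4 + 1·2 = 2
  a_6 = 0·2 + 1·4 = 4

0,1 ; 4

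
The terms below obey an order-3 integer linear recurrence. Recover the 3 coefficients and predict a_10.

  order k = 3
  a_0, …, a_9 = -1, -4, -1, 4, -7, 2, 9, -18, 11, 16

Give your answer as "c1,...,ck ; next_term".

-1,-1,1 ; -45

  a_3 = -1·-1 + -1·-4 + 1·-1 = 4
  a_4 = -1·4 + -1·-1 + 1·-4 = -7
  a_5 = -1·-7 + -1·4 + 1·-1 = 2
  a_6 = -1·2 + -1·-7 + 1·4 = 9
  a_7 = -1·9 + -1·2 + 1·-7 = -18
  a_8 = -1·-18 + -1·9 + 1·2 = 11
  a_9 = -1·11 + -1·-18 + 1·9 = 16
  a_10 = -1·16 + -1·11 + 1·-18 = -45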